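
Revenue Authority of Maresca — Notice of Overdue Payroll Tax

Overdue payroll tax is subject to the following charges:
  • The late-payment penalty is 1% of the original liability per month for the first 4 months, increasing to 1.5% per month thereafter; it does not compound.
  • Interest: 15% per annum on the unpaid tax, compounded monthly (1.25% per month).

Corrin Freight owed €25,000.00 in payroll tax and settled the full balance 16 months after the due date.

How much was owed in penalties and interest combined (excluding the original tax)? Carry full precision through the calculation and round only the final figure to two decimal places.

Penalty, months 1–4: 4 × 1% × €25,000.00 = €1,000.00
Penalty, months 5–16: 12 × 1.5% × €25,000.00 = €4,500.00
Interest: €25,000.00 × ((1 + 0.0125)^16 − 1) = €25,000.00 × 0.2198895… = €5,497.2387…
Penalties + interest = €5,500.0000 + €5,497.2387… = €10,997.24

€10,997.24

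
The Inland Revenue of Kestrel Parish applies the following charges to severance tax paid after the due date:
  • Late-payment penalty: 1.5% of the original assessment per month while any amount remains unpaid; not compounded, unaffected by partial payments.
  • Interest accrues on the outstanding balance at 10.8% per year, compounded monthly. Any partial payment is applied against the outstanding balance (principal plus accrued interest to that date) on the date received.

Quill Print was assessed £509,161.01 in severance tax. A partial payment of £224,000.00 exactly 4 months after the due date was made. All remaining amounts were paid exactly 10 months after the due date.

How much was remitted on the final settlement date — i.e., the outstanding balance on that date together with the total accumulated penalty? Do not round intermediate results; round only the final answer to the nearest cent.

Monthly rate = 10.8% ÷ 12 = 0.9%
Balance at month 4: £509,161.0100 × (1 + 0.009)^4 = £527,739.7467…
After £224,000.00 payment: £527,739.7467… − £224,000.00 = £303,739.7467…
Balance at month 10: £303,739.7467… × (1 + 0.009)^6 = £320,515.1953…
Penalty: 10 × 1.5% × £509,161.01 = £76,374.15…
Final settlement = outstanding balance + penalty = £320,515.1953… + £76,374.15… = £396,889.35

£396,889.35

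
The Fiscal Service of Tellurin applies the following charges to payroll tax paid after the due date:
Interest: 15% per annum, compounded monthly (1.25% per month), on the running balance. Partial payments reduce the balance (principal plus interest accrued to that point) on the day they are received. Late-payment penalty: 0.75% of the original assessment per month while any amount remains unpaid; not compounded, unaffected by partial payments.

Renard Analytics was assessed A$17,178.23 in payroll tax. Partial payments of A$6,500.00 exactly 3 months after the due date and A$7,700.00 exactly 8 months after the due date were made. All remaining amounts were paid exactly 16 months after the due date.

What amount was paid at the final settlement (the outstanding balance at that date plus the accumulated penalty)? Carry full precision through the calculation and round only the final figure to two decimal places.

A$6,873.17

Balance at month 3: A$17,178.2300 × (1 + 0.0125)^3 = A$17,830.4995…
After A$6,500.00 payment: A$17,830.4995… − A$6,500.00 = A$11,330.4995…
Balance at month 8: A$11,330.4995… × (1 + 0.0125)^5 = A$12,056.5823…
After A$7,700.00 payment: A$12,056.5823… − A$7,700.00 = A$4,356.5823…
Balance at month 16: A$4,356.5823… × (1 + 0.0125)^8 = A$4,811.7846…
Penalty: 16 × 0.75% × A$17,178.23 = A$2,061.39…
Final settlement = outstanding balance + penalty = A$4,811.7846… + A$2,061.39… = A$6,873.17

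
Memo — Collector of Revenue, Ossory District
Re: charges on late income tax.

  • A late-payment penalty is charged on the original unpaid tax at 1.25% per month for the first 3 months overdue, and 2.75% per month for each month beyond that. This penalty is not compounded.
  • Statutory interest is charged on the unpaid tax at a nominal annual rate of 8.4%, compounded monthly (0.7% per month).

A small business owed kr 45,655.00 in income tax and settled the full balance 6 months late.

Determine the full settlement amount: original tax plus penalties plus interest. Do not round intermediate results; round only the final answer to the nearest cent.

kr 53,084.98

Penalty, months 1–3: 3 × 1.25% × kr 45,655.00 = kr 1,712.06…
Penalty, months 4–6: 3 × 2.75% × kr 45,655.00 = kr 3,766.54…
Interest: kr 45,655.00 × ((1 + 0.007)^6 − 1) = kr 45,655.00 × 0.0427419… = kr 1,951.3813…
Total = kr 45,655.00 + kr 5,478.6000 + kr 1,951.3813… = kr 53,084.98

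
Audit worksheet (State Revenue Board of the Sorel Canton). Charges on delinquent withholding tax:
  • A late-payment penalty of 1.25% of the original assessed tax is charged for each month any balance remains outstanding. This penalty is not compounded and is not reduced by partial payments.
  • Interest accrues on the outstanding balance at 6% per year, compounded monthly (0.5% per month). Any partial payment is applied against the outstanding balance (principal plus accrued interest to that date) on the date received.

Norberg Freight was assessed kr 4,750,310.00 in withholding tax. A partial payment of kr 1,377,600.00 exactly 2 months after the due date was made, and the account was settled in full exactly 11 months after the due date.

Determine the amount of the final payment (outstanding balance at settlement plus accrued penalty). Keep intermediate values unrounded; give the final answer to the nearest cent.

Balance at month 2: kr 4,750,310.0000 × (1 + 0.005)^2 = kr 4,797,931.8578…
After kr 1,377,600.00 payment: kr 4,797,931.8578… − kr 1,377,600.00 = kr 3,420,331.8578…
Balance at month 11: kr 3,420,331.8578… × (1 + 0.005)^9 = kr 3,577,361.2742…
Penalty: 11 × 1.25% × kr 4,750,310.00 = kr 653,167.63…
Final settlement = outstanding balance + penalty = kr 3,577,361.2742… + kr 653,167.63… = kr 4,230,528.90

kr 4,230,528.90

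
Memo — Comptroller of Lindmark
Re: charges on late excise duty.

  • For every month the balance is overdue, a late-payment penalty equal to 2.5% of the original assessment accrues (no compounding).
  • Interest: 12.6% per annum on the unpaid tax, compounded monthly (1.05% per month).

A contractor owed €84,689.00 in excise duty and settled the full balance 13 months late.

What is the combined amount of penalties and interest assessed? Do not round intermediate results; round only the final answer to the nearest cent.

Late-payment penalty = 2.5% × €84,689.00 × 13 mo = €27,523.93…
Interest: €84,689.00 × ((1 + 0.0105)^13 − 1) = €84,689.00 × 0.1454394… = €12,317.1206…
Penalties + interest = €27,523.9250 + €12,317.1206… = €39,841.05

€39,841.05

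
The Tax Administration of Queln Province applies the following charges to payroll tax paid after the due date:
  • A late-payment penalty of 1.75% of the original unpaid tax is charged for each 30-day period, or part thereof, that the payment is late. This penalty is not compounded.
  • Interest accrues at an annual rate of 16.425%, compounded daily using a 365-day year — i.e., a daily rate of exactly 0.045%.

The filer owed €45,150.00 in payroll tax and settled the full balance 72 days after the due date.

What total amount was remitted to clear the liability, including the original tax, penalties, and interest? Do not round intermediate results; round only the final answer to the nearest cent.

€49,006.85

Penalty periods: ⌈72/30⌉ = 3; penalty = 3 × 1.75% × €45,150.00 = €2,370.38…
Interest: €45,150.00 × ((1 + 0.00045)^72 − 1) = €45,150.00 × 0.03292307… = €1,486.4765…
Total = €45,150.00 + €2,370.3750 + €1,486.4765… = €49,006.85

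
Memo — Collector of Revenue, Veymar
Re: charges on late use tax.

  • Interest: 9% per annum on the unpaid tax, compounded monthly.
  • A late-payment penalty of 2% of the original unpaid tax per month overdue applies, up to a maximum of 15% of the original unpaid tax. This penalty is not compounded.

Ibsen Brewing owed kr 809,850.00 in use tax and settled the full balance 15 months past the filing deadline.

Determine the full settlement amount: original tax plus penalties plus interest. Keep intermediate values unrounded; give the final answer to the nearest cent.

kr 1,027,377.81

Penalty (uncapped): 15 × 2% × kr 809,850.00 = kr 242,955.00; cap = 15% × kr 809,850.00 = kr 121,477.50 → penalty = kr 121,477.50
Interest (9%/yr ÷ 12 = 0.75%/month): kr 809,850.00 × ((1 + 0.0075)^15 − 1) = kr 96,050.3109…
Total = kr 809,850.00 + kr 121,477.5000 + kr 96,050.3109… = kr 1,027,377.81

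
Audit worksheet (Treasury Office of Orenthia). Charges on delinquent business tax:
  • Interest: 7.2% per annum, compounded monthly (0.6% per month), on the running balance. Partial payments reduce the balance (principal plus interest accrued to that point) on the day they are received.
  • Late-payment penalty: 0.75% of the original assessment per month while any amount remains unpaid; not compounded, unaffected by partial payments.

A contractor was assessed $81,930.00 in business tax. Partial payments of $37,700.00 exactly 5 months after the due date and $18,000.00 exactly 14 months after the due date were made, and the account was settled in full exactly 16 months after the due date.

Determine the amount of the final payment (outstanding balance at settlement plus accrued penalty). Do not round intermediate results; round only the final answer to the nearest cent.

Balance at month 5: $81,930.0000 × (1 + 0.006)^5 = $84,417.5723…
After $37,700.00 payment: $84,417.5723… − $37,700.00 = $46,717.5723…
Balance at month 14: $46,717.5723… × (1 + 0.006)^9 = $49,301.7225…
After $18,000.00 payment: $49,301.7225… − $18,000.00 = $31,301.7225…
Balance at month 16: $31,301.7225… × (1 + 0.006)^2 = $31,678.4700…
Penalty: 16 × 0.75% × $81,930.00 = $9,831.60
Final settlement = outstanding balance + penalty = $31,678.4700… + $9,831.60 = $41,510.07

$41,510.07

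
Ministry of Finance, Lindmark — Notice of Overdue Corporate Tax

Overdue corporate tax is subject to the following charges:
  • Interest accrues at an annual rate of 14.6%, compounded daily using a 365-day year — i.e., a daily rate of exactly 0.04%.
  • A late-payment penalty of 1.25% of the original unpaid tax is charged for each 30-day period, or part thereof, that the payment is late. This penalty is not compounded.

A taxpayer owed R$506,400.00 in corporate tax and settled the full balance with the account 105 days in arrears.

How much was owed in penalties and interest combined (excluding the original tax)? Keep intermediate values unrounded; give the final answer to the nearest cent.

Penalty periods: ⌈105/30⌉ = 4; penalty = 4 × 1.25% × R$506,400.00 = R$25,320.00
Interest: R$506,400.00 × ((1 + 0.0004)^105 − 1) = R$506,400.00 × 0.04288572… = R$21,717.3290…
Penalties + interest = R$25,320.0000 + R$21,717.3290… = R$47,037.33

R$47,037.33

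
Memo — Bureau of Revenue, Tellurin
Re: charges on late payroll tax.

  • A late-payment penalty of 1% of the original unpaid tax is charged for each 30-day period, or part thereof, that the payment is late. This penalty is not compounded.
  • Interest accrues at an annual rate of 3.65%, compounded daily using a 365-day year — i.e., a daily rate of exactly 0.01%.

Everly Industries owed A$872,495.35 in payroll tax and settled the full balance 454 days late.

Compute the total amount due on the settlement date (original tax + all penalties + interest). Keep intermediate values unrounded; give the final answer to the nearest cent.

Penalty periods: ⌈454/30⌉ = 16; penalty = 16 × 1% × A$872,495.35 = A$139,599.26…
Interest: A$872,495.35 × ((1 + 0.0001)^454 − 1) = A$872,495.35 × 0.04644398… = A$40,522.1561…
Total = A$872,495.35 + A$139,599.2560 + A$40,522.1561… = A$1,052,616.76

A$1,052,616.76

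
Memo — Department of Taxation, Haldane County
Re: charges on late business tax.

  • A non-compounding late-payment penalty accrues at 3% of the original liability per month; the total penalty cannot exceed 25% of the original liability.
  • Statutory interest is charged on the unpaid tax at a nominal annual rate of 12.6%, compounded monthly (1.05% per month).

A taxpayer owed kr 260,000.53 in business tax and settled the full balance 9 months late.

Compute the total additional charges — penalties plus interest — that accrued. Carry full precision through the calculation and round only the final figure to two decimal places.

Penalty (uncapped): 9 × 3% × kr 260,000.53 = kr 70,200.14…; cap = 25% × kr 260,000.53 = kr 65,000.13… → penalty = kr 65,000.13…
Interest: kr 260,000.53 × ((1 + 0.0105)^9 − 1) = kr 260,000.53 × 0.0985678… = kr 25,627.6772…
Penalties + interest = kr 65,000.1325 + kr 25,627.6772… = kr 90,627.81

kr 90,627.81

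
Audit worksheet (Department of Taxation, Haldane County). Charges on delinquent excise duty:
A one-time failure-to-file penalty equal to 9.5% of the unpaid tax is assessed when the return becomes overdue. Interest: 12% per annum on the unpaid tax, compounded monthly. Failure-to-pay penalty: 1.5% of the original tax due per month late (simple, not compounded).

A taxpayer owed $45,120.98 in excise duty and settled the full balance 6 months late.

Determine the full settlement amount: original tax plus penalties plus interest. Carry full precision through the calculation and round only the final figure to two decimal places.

Failure-to-file penalty: 9.5% × $45,120.98 = $4,286.49…
Failure-to-pay penalty: 6 × 1.5% × $45,120.98 = $4,060.89…
Interest (12%/yr ÷ 12 = 1%/month): $45,120.98 × ((1 + 0.01)^6 − 1) = $2,775.8495…
Total = $45,120.98 + $8,347.3813 + $2,775.8495… = $56,244.21

$56,244.21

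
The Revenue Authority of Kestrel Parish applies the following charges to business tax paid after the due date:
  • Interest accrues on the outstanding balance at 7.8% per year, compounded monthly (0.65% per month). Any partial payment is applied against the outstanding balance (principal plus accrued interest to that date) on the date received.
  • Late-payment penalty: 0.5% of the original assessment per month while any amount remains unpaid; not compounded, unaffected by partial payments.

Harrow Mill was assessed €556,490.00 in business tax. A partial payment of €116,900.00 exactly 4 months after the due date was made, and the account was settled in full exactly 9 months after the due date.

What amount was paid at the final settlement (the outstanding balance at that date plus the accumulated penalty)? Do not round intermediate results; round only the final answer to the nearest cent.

Balance at month 4: €556,490.0000 × (1 + 0.0065)^4 = €571,100.4225…
After €116,900.00 payment: €571,100.4225… − €116,900.00 = €454,200.4225…
Balance at month 9: €454,200.4225… × (1 + 0.0065)^5 = €469,155.0873…
Penalty: 9 × 0.5% × €556,490.00 = €25,042.05
Final settlement = outstanding balance + penalty = €469,155.0873… + €25,042.05 = €494,197.14

€494,197.14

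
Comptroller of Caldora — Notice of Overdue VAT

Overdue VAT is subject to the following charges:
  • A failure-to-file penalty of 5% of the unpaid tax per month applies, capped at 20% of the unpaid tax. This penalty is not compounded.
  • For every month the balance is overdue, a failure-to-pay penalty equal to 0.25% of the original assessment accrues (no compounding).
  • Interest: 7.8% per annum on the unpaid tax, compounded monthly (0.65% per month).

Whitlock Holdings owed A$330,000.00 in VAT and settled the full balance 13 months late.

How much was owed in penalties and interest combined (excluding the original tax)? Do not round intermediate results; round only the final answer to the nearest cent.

A$105,723.86

Failure-to-file: 13 × 5% × A$330,000.00 = A$214,500.00, capped at 20% × A$330,000.00 = A$66,000.00
Failure-to-pay penalty: 13 × 0.25% × A$330,000.00 = A$10,725.00
Interest: A$330,000.00 × ((1 + 0.0065)^13 − 1) = A$330,000.00 × 0.0878753… = A$28,998.8603…
Penalties + interest = A$76,725.0000 + A$28,998.8603… = A$105,723.86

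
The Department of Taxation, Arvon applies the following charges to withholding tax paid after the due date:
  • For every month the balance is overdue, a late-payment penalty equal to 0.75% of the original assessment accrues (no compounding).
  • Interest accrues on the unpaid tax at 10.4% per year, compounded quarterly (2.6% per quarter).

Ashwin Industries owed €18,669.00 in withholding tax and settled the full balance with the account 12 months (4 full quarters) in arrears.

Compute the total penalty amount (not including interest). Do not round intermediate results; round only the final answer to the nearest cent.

€1,680.21

Late-payment penalty: 12 × 0.75% × €18,669.00 = €1,680.21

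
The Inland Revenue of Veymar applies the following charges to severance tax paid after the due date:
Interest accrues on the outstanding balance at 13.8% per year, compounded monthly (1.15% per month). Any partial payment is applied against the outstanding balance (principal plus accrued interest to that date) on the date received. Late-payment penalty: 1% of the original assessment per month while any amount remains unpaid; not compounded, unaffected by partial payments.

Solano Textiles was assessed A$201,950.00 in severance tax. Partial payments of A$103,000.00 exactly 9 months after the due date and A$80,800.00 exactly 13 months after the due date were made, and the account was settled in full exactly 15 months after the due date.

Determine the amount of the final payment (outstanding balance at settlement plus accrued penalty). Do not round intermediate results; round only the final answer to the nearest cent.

Balance at month 9: A$201,950.0000 × (1 + 0.0115)^9 = A$223,839.5590…
After A$103,000.00 payment: A$223,839.5590… − A$103,000.00 = A$120,839.5590…
Balance at month 13: A$120,839.5590… × (1 + 0.0115)^4 = A$126,494.8021…
After A$80,800.00 payment: A$126,494.8021… − A$80,800.00 = A$45,694.8021…
Balance at month 15: A$45,694.8021… × (1 + 0.0115)^2 = A$46,751.8257…
Penalty: 15 × 1% × A$201,950.00 = A$30,292.50
Final settlement = outstanding balance + penalty = A$46,751.8257… + A$30,292.50 = A$77,044.33

A$77,044.33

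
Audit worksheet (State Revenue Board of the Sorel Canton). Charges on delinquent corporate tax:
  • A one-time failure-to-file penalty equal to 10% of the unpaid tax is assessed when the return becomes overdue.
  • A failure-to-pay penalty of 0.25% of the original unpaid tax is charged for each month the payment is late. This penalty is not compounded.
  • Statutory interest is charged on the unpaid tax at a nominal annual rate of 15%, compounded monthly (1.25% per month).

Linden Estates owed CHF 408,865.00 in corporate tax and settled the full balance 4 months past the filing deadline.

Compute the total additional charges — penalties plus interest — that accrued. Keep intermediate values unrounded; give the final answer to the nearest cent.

Failure-to-file penalty: 10% × CHF 408,865.00 = CHF 40,886.50
Failure-to-pay penalty = 0.25% × CHF 408,865.00 × 4 mo = CHF 4,088.65
Interest: CHF 408,865.00 × ((1 + 0.0125)^4 − 1) = CHF 408,865.00 × 0.0509453… = CHF 20,829.7652…
Penalties + interest = CHF 44,975.1500 + CHF 20,829.7652… = CHF 65,804.92

CHF 65,804.92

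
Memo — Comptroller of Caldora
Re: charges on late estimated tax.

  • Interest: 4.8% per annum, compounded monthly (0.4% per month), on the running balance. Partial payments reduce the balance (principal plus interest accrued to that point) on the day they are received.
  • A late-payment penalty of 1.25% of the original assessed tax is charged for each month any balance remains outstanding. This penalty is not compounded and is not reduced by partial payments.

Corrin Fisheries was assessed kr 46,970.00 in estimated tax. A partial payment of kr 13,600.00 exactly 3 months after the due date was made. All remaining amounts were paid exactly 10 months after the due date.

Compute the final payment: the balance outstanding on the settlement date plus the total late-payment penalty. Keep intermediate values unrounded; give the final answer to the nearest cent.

kr 40,768.83

Balance at month 3: kr 46,970.0000 × (1 + 0.004)^3 = kr 47,535.8976…
After kr 13,600.00 payment: kr 47,535.8976… − kr 13,600.00 = kr 33,935.8976…
Balance at month 10: kr 33,935.8976… × (1 + 0.004)^7 = kr 34,897.5815…
Penalty: 10 × 1.25% × kr 46,970.00 = kr 5,871.25
Final settlement = outstanding balance + penalty = kr 34,897.5815… + kr 5,871.25 = kr 40,768.83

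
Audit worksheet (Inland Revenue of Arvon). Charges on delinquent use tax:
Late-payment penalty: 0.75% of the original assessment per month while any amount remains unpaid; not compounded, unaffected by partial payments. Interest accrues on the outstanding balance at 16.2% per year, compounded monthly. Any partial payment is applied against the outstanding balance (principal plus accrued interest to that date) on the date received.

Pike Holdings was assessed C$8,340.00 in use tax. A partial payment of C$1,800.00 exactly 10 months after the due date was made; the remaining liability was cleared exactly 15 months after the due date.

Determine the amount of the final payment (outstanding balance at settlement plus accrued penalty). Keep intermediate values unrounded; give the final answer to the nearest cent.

C$9,211.60

Monthly rate = 16.2% ÷ 12 = 1.35%
Balance at month 10: C$8,340.0000 × (1 + 0.0135)^10 = C$9,536.8199…
After C$1,800.00 payment: C$9,536.8199… − C$1,800.00 = C$7,736.8199…
Balance at month 15: C$7,736.8199… × (1 + 0.0135)^5 = C$8,273.3472…
Penalty: 15 × 0.75% × C$8,340.00 = C$938.25
Final settlement = outstanding balance + penalty = C$8,273.3472… + C$938.25 = C$9,211.60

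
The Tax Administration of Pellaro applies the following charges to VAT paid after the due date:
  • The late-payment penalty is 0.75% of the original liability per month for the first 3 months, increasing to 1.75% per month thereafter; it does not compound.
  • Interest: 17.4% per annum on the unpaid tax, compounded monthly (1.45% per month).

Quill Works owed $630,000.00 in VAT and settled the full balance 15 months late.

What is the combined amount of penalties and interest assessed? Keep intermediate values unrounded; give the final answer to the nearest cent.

$298,321.18

Penalty, months 1–3: 3 × 0.75% × $630,000.00 = $14,175.00
Penalty, months 4–15: 12 × 1.75% × $630,000.00 = $132,300.00
Interest: $630,000.00 × ((1 + 0.0145)^15 − 1) = $630,000.00 × 0.2410257… = $151,846.1825…
Penalties + interest = $146,475.0000 + $151,846.1825… = $298,321.18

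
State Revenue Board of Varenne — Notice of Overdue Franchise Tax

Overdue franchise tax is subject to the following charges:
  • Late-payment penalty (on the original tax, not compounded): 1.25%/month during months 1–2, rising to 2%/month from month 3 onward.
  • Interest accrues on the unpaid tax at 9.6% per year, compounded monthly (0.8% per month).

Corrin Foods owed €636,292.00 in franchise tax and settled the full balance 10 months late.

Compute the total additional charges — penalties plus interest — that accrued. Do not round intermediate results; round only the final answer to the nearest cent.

€170,489.55

Penalty, months 1–2: 2 × 1.25% × €636,292.00 = €15,907.30
Penalty, months 3–10: 8 × 2% × €636,292.00 = €101,806.72
Interest: €636,292.00 × ((1 + 0.008)^10 − 1) = €636,292.00 × 0.0829423… = €52,775.5273…
Penalties + interest = €117,714.0200 + €52,775.5273… = €170,489.55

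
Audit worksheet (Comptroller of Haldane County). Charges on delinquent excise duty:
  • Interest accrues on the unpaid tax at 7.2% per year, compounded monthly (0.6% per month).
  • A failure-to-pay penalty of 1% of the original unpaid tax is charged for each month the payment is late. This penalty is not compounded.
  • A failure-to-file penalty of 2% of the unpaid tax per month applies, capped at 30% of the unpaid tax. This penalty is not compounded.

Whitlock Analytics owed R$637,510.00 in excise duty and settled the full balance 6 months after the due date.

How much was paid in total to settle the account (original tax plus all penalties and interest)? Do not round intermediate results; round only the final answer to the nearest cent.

R$775,559.18

Failure-to-file: 6 × 2% × R$637,510.00 = R$76,501.20 (under the 30% cap)
Failure-to-pay penalty: 6 × 1% × R$637,510.00 = R$38,250.60
Interest: R$637,510.00 × ((1 + 0.006)^6 − 1) = R$637,510.00 × 0.0365443… = R$23,297.3819…
Total = R$637,510.00 + R$114,751.8000 + R$23,297.3819… = R$775,559.18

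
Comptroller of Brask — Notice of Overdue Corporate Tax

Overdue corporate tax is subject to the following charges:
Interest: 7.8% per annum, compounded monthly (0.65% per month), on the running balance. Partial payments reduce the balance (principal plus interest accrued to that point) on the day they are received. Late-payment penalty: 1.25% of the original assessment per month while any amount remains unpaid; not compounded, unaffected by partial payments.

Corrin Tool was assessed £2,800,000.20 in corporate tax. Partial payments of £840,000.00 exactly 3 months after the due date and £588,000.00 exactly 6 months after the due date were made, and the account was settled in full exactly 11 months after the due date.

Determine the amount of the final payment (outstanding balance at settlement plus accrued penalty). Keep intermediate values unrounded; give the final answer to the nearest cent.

Balance at month 3: £2,800,000.2000 × (1 + 0.0065)^3 = £2,854,955.8729…
After £840,000.00 payment: £2,854,955.8729… − £840,000.00 = £2,014,955.8729…
Balance at month 6: £2,014,955.8729… × (1 + 0.0065)^3 = £2,054,503.4614…
After £588,000.00 payment: £2,054,503.4614… − £588,000.00 = £1,466,503.4614…
Balance at month 11: £1,466,503.4614… × (1 + 0.0065)^5 = £1,514,788.4621…
Penalty: 11 × 1.25% × £2,800,000.20 = £385,000.03…
Final settlement = outstanding balance + penalty = £1,514,788.4621… + £385,000.03… = £1,899,788.49

£1,899,788.49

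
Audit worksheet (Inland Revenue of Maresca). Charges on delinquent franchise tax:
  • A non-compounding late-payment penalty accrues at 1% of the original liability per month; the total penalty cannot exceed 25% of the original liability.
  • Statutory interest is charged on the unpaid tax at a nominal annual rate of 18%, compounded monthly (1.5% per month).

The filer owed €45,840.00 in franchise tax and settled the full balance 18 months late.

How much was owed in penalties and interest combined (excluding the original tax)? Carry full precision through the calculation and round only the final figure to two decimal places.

Penalty: 18 × 1% × €45,840.00 = €8,251.20 (below the 25% cap of €11,460.00)
Interest: €45,840.00 × ((1 + 0.015)^18 − 1) = €45,840.00 × 0.3073406… = €14,088.4947…
Penalties + interest = €8,251.2000 + €14,088.4947… = €22,339.69

€22,339.69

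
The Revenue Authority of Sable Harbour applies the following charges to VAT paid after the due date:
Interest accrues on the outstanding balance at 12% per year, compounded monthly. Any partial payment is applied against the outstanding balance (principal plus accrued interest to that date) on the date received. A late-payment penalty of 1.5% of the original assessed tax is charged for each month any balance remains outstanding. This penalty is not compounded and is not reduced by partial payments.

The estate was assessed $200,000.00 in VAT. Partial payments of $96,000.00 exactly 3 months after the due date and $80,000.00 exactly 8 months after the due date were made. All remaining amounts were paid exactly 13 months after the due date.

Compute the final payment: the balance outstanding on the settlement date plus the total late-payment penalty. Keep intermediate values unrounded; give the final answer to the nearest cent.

Monthly rate = 12% ÷ 12 = 1%
Balance at month 3: $200,000.0000 × (1 + 0.01)^3 = $206,060.2000
After $96,000.00 payment: $206,060.2000 − $96,000.00 = $110,060.2000
Balance at month 8: $110,060.2000 × (1 + 0.01)^5 = $115,674.3763…
After $80,000.00 payment: $115,674.3763… − $80,000.00 = $35,674.3763…
Balance at month 13: $35,674.3763… × (1 + 0.01)^5 = $37,494.1280…
Penalty: 13 × 1.5% × $200,000.00 = $39,000.00
Final settlement = outstanding balance + penalty = $37,494.1280… + $39,000.00 = $76,494.13

$76,494.13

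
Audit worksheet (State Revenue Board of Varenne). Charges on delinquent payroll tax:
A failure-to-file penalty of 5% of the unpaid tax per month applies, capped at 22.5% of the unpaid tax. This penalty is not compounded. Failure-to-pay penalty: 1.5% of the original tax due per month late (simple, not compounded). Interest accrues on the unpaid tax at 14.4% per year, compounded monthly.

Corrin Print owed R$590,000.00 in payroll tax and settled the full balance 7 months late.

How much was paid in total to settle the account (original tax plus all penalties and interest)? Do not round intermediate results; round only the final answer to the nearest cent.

Failure-to-file: 7 × 5% × R$590,000.00 = R$206,500.00, capped at 22.5% × R$590,000.00 = R$132,750.00
Failure-to-pay penalty = 1.5% × R$590,000.00 × 7 mo = R$61,950.00
Interest (14.4%/yr ÷ 12 = 1.2%/month): R$590,000.00 × ((1 + 0.012)^7 − 1) = R$51,380.2745…
Total = R$590,000.00 + R$194,700.0000 + R$51,380.2745… = R$836,080.27

R$836,080.27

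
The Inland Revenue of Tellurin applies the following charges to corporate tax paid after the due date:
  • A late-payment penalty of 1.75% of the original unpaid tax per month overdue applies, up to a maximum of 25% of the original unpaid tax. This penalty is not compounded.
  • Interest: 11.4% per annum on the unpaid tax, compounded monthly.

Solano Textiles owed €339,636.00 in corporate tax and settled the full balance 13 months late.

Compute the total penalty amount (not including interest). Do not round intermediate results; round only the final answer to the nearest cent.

Penalty: 13 × 1.75% × €339,636.00 = €77,267.19 (below the 25% cap of €84,909.00)

€77,267.19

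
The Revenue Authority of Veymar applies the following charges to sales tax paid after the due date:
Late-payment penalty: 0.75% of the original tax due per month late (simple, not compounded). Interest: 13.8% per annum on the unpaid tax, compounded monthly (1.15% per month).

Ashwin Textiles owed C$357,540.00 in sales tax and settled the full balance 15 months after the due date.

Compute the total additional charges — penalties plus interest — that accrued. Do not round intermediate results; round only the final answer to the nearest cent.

Late-payment penalty: 15 × 0.75% × C$357,540.00 = C$40,223.25
Interest: C$357,540.00 × ((1 + 0.0115)^15 − 1) = C$357,540.00 × 0.1871027… = C$66,896.7129…
Penalties + interest = C$40,223.2500 + C$66,896.7129… = C$107,119.96

C$107,119.96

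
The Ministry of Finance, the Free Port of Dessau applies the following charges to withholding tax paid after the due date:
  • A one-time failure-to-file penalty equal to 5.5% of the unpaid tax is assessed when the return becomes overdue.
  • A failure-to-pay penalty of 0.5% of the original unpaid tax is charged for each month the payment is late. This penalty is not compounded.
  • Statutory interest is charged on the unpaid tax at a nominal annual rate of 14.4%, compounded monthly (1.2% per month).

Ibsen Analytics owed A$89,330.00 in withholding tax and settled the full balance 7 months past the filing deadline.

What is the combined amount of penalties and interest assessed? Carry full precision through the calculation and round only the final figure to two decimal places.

Failure-to-file penalty: 5.5% × A$89,330.00 = A$4,913.15
Failure-to-pay penalty: 7 × 0.5% × A$89,330.00 = A$3,126.55
Interest: A$89,330.00 × ((1 + 0.012)^7 − 1) = A$89,330.00 × 0.0870852… = A$7,779.3219…
Penalties + interest = A$8,039.7000 + A$7,779.3219… = A$15,819.02

A$15,819.02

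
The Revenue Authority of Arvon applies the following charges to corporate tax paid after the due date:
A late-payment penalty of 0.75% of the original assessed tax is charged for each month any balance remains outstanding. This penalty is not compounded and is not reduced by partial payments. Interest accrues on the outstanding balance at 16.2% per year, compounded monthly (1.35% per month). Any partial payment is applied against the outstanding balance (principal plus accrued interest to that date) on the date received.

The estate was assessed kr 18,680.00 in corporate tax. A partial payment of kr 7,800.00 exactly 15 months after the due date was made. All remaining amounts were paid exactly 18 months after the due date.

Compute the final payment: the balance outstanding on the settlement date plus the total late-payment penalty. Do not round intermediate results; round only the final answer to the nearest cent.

kr 18,181.21

Balance at month 15: kr 18,680.0000 × (1 + 0.0135)^15 = kr 22,841.9495…
After kr 7,800.00 payment: kr 22,841.9495… − kr 7,800.00 = kr 15,041.9495…
Balance at month 18: kr 15,041.9495… × (1 + 0.0135)^3 = kr 15,659.4097…
Penalty: 18 × 0.75% × kr 18,680.00 = kr 2,521.80
Final settlement = outstanding balance + penalty = kr 15,659.4097… + kr 2,521.80 = kr 18,181.21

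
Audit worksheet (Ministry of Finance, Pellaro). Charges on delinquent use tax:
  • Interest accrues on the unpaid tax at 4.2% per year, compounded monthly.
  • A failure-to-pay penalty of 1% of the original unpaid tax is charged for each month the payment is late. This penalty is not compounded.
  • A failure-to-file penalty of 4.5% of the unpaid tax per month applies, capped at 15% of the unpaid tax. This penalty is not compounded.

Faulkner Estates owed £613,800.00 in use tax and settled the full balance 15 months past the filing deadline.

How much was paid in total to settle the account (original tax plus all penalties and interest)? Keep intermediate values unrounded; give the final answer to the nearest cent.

Failure-to-file: 15 × 4.5% × £613,800.00 = £414,315.00, capped at 15% × £613,800.00 = £92,070.00
Failure-to-pay penalty: 15 × 1% × £613,800.00 = £92,070.00
Interest (4.2%/yr ÷ 12 = 0.35%/month): £613,800.00 × ((1 + 0.0035)^15 − 1) = £33,026.1010…
Total = £613,800.00 + £184,140.0000 + £33,026.1010… = £830,966.10

£830,966.10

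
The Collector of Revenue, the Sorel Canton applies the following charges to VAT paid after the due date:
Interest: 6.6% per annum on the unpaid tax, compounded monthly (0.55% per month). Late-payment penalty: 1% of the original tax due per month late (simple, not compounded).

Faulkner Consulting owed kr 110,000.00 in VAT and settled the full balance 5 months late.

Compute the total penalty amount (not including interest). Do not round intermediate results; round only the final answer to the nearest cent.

kr 5,500.00

Late-payment penalty = 1% × kr 110,000.00 × 5 mo = kr 5,500.00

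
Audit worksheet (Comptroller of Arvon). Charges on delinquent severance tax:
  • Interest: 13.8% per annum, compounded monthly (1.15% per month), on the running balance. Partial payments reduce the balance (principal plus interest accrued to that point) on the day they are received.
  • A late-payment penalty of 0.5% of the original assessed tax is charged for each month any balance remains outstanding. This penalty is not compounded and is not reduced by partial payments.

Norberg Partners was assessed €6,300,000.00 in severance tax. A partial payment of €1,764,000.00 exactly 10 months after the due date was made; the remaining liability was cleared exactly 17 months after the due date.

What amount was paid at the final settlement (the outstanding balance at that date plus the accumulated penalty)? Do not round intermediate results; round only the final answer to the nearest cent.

Balance at month 10: €6,300,000.0000 × (1 + 0.0115)^10 = €7,063,166.1183…
After €1,764,000.00 payment: €7,063,166.1183… − €1,764,000.00 = €5,299,166.1183…
Balance at month 17: €5,299,166.1183… × (1 + 0.0115)^7 = €5,740,751.4442…
Penalty: 17 × 0.5% × €6,300,000.00 = €535,500.00
Final settlement = outstanding balance + penalty = €5,740,751.4442… + €535,500.00 = €6,276,251.44

€6,276,251.44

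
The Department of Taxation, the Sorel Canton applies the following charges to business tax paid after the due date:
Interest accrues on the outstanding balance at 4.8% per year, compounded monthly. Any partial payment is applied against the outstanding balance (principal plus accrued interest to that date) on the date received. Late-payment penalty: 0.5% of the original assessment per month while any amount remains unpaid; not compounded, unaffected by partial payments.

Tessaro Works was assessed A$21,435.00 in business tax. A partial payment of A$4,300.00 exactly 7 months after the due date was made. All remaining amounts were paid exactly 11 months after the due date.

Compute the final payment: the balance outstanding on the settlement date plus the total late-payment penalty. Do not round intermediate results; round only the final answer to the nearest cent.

A$19,206.94

Monthly rate = 4.8% ÷ 12 = 0.4%
Balance at month 7: A$21,435.0000 × (1 + 0.004)^7 = A$22,042.4304…
After A$4,300.00 payment: A$22,042.4304… − A$4,300.00 = A$17,742.4304…
Balance at month 11: A$17,742.4304… × (1 + 0.004)^4 = A$18,028.0171…
Penalty: 11 × 0.5% × A$21,435.00 = A$1,178.93…
Final settlement = outstanding balance + penalty = A$18,028.0171… + A$1,178.93… = A$19,206.94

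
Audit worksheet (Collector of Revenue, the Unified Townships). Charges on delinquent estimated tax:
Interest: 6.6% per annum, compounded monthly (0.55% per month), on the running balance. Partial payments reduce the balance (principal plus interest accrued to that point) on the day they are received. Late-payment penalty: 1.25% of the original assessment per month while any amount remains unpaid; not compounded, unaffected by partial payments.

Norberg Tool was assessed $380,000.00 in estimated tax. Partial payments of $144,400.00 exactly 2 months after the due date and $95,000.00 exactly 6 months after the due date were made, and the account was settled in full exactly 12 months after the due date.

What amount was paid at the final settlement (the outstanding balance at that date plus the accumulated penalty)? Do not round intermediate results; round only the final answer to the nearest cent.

Balance at month 2: $380,000.0000 × (1 + 0.0055)^2 = $384,191.4950
After $144,400.00 payment: $384,191.4950 − $144,400.00 = $239,791.4950
Balance at month 6: $239,791.4950 × (1 + 0.0055)^4 = $245,110.5898…
After $95,000.00 payment: $245,110.5898… − $95,000.00 = $150,110.5898…
Balance at month 12: $150,110.5898… × (1 + 0.0055)^6 = $155,132.8536…
Penalty: 12 × 1.25% × $380,000.00 = $57,000.00
Final settlement = outstanding balance + penalty = $155,132.8536… + $57,000.00 = $212,132.85

$212,132.85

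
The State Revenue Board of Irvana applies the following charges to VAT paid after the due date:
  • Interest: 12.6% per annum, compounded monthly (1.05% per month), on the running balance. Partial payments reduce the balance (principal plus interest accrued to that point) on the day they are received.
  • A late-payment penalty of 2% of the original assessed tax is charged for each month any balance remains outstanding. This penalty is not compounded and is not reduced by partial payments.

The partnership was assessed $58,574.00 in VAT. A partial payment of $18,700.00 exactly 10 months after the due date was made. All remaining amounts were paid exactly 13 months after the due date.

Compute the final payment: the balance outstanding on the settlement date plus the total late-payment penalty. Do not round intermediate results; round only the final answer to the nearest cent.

$63,026.95

Balance at month 10: $58,574.0000 × (1 + 0.0105)^10 = $65,023.1585…
After $18,700.00 payment: $65,023.1585… − $18,700.00 = $46,323.1585…
Balance at month 13: $46,323.1585… × (1 + 0.0105)^3 = $47,797.7130…
Penalty: 13 × 2% × $58,574.00 = $15,229.24
Final settlement = outstanding balance + penalty = $47,797.7130… + $15,229.24 = $63,026.95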